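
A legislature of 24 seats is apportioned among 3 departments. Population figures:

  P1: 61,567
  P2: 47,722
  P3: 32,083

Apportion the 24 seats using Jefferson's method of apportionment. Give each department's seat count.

Standard divisor 141372/24 ≈ 5890.5; standard quotas: P1 10.452, P2 8.102, P3 5.447.
Rounding down gives 10, 8, 5 = 23 seats, so the divisor must be adjusted.
With modified divisor 5500: modified quotas P1 11.194, P2 8.677, P3 5.833.
Rounding down: P1 11, P2 8, P3 5 (total 24).

P1 11, P2 8, P3 5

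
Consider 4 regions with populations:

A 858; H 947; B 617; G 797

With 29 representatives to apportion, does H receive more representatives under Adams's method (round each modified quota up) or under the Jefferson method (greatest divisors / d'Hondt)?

Jefferson

Adams: A 8, H 8, B 6, G 7.
Jefferson: A 8, H 9, B 5, G 7.
H gets 8 under Adams and 9 under Jefferson.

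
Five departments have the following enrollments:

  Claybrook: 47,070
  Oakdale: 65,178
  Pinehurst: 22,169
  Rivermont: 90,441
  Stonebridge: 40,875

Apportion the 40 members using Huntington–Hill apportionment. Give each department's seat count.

Claybrook: 7, Oakdale: 10, Pinehurst: 3, Rivermont: 14, Stonebridge: 6

With divisor 6552: modified quotas Claybrook 7.184, Oakdale 9.948, Pinehurst 3.384, Rivermont 13.804, Stonebridge 6.239.
Geometric-mean thresholds: Claybrook √(7·8)=7.483, Oakdale √(9·10)=9.487, Pinehurst √(3·4)=3.464, Rivermont √(13·14)=13.491, Stonebridge √(6·7)=6.481.
Each quota rounded against its threshold gives Claybrook 7, Oakdale 10, Pinehurst 3, Rivermont 14, Stonebridge 6 (total 40).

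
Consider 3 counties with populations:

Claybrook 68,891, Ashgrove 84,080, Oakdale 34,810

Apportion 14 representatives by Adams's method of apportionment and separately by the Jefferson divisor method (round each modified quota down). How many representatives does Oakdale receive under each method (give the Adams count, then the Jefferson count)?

Adams: Claybrook 5, Ashgrove 6, Oakdale 3.
Jefferson: Claybrook 5, Ashgrove 7, Oakdale 2.
Oakdale gets 3 under Adams and 2 under Jefferson.

3 and 2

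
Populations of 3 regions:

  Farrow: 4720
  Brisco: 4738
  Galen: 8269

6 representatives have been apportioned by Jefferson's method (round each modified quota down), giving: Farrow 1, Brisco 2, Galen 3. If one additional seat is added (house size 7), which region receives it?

Priority for the next seat is population ÷ (current seats + 1).
Priorities: Farrow 2360.000, Brisco 1579.333, Galen 2067.250.
Highest priority: Farrow.

Farrow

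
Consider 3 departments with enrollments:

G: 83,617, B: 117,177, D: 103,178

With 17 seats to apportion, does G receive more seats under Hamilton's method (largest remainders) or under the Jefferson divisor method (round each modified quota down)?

Hamilton: G 5, B 6, D 6.
Jefferson: G 4, B 7, D 6.
G gets 5 under Hamilton and 4 under Jefferson.

Hamilton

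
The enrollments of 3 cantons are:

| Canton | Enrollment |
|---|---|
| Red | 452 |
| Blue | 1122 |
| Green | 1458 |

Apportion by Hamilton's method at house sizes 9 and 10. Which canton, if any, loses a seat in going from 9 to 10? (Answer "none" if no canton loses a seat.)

Red

At 9 seats: Red 2, Blue 3, Green 4.
At 10 seats: Red 1, Blue 4, Green 5.
Red drops from 2 to 1.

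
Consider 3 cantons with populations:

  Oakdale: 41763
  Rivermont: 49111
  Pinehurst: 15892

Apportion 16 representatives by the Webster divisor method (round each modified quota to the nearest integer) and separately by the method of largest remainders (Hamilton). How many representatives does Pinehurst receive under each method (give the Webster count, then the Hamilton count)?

2 and 3

Webster: Oakdale 6, Rivermont 8, Pinehurst 2.
Hamilton: Oakdale 6, Rivermont 7, Pinehurst 3.
Pinehurst gets 2 under Webster and 3 under Hamilton.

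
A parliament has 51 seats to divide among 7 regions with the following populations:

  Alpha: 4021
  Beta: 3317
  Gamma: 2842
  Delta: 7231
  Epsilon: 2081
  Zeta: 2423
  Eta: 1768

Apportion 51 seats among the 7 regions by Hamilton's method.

Alpha 9, Beta 7, Gamma 6, Delta 16, Epsilon 4, Zeta 5, Eta 4

Standard divisor: 23683 ÷ 51 ≈ 464.373.
Standard quotas: Alpha 8.6590, Beta 7.1430, Gamma 6.1201, Delta 15.5715, Epsilon 4.4813, Zeta 5.2178, Eta 3.8073.
Lower quotas: Alpha 8, Beta 7, Gamma 6, Delta 15, Epsilon 4, Zeta 5, Eta 3 (sum 48, leaving 3 seats).
Remainders in descending order: Eta 0.8073, Alpha 0.6590, Delta 0.5715, Epsilon 0.4813, Zeta 0.2178, Beta 0.1430, Gamma 0.1201.
The surplus seats go to Eta, Alpha, Delta.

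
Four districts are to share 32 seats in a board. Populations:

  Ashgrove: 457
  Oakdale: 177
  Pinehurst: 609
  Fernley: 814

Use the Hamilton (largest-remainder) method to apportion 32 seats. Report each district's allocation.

The standard divisor is 2057/32 ≈ 64.281.
Standard quotas: Ashgrove 7.109, Oakdale 2.754, Pinehurst 9.474, Fernley 12.663.
Lower quotas: Ashgrove 7, Oakdale 2, Pinehurst 9, Fernley 12 (sum 30, leaving 2 seats).
Remainders in descending order: Oakdale 0.754, Fernley 0.663, Pinehurst 0.474, Ashgrove 0.109.
Largest remainders: Oakdale, Fernley receive the extra seats.

Ashgrove 7; Oakdale 3; Pinehurst 9; Fernley 13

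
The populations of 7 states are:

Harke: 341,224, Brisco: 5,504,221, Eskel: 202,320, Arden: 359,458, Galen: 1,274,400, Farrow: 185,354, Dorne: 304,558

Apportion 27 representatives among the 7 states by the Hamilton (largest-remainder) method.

Harke: 1, Brisco: 18, Eskel: 1, Arden: 1, Galen: 4, Farrow: 1, Dorne: 1

Total 8171535; standard divisor 8171535/27 ≈ 302649.444.
Standard quotas: Harke 1.1275, Brisco 18.1868, Eskel 0.6685, Arden 1.1877, Galen 4.2108, Farrow 0.6124, Dorne 1.0063.
Lower quotas: Harke 1, Brisco 18, Eskel 0, Arden 1, Galen 4, Farrow 0, Dorne 1 (sum 25, leaving 2 seats).
Remainders in descending order: Eskel 0.6685, Farrow 0.6124, Galen 0.2108, Arden 0.1877, Brisco 0.1868, Harke 0.1275, Dorne 0.0063.
Largest remainders: Eskel, Farrow receive the extra seats.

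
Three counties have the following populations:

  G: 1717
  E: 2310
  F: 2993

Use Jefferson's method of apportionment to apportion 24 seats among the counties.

Standard divisor 7020/24 ≈ 292.5; standard quotas: G 5.870, E 7.897, F 10.232.
Rounding down gives 5, 7, 10 = 22 seats, so the divisor must be adjusted.
With modified divisor 280: modified quotas G 6.132, E 8.250, F 10.689.
Rounding down: G 6, E 8, F 10 (total 24).

G 6, E 8, F 10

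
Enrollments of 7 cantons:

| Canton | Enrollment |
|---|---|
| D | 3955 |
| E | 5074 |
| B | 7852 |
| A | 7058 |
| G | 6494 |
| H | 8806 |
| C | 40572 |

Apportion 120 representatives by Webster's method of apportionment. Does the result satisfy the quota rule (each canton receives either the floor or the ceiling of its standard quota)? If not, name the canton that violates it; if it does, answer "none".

C

Standard quotas: D 5.947, E 7.629, B 11.806, A 10.612, G 9.764, H 13.240, C 61.002.
Webster allocation: D 6, E 8, B 12, A 11, G 10, H 13, C 60.
C has quota 61.002 (lower 61, upper 62) but receives 60 — outside the quota interval.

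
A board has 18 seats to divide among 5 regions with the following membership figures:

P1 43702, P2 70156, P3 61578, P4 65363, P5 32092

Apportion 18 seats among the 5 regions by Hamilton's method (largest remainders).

The standard divisor is 272891/18 ≈ 15160.611.
Standard quotas: P1 2.8826, P2 4.6275, P3 4.0617, P4 4.3114, P5 2.1168.
Lower quotas: P1 2, P2 4, P3 4, P4 4, P5 2 (sum 16, leaving 2 seats).
Remainders in descending order: P1 0.8826, P2 0.6275, P4 0.3114, P5 0.1168, P3 0.0617.
The surplus seats go to P1, P2.

P1 3, P2 5, P3 4, P4 4, P5 2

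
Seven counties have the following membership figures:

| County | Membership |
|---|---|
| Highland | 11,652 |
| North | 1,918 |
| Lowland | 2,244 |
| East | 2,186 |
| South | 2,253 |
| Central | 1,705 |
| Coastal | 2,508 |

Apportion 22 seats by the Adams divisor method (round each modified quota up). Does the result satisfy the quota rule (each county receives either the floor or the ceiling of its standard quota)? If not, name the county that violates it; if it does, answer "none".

Standard quotas: Highland 10.478, North 1.725, Lowland 2.018, East 1.966, South 2.026, Central 1.533, Coastal 2.255.
Adams allocation: Highland 10, North 2, Lowland 2, East 2, South 2, Central 2, Coastal 2.
Every allocation lies between the lower and upper quota.

none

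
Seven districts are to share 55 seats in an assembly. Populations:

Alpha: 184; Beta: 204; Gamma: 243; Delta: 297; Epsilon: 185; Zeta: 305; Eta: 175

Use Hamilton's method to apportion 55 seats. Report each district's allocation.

Total 1593; standard divisor 1593/55 ≈ 28.964.
Standard quotas: Alpha 6.353, Beta 7.043, Gamma 8.390, Delta 10.254, Epsilon 6.387, Zeta 10.530, Eta 6.042.
Lower quotas: Alpha 6, Beta 7, Gamma 8, Delta 10, Epsilon 6, Zeta 10, Eta 6 (sum 53, leaving 2 seats).
Remainders in descending order: Zeta 0.530, Gamma 0.390, Epsilon 0.387, Alpha 0.353, Delta 0.254, Beta 0.043, Eta 0.042.
Largest remainders: Zeta, Gamma receive the extra seats.

Alpha: 6; Beta: 7; Gamma: 9; Delta: 10; Epsilon: 6; Zeta: 11; Eta: 6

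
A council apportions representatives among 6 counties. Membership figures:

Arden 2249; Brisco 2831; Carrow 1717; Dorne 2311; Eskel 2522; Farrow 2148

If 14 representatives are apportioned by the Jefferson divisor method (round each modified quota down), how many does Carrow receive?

Standard divisor 13778/14 ≈ 984.143; standard quotas: Arden 2.285, Brisco 2.877, Carrow 1.745, Dorne 2.348, Eskel 2.563, Farrow 2.183.
Rounding down gives 2, 2, 1, 2, 2, 2 = 11 seats, so the divisor must be adjusted.
With modified divisor 800: modified quotas Arden 2.811, Brisco 3.539, Carrow 2.146, Dorne 2.889, Eskel 3.152, Farrow 2.685.
Rounding down: Arden 2, Brisco 3, Carrow 2, Dorne 2, Eskel 3, Farrow 2 (total 14).
Carrow receives 2.

2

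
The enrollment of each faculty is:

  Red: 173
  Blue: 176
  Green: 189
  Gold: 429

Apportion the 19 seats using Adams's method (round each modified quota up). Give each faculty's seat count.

Red 3, Blue 4, Green 4, Gold 8

Standard divisor 967/19 ≈ 50.895; standard quotas: Red 3.399, Blue 3.458, Green 3.714, Gold 8.429.
Rounding up gives 4, 4, 4, 9 = 21 seats, so the divisor must be adjusted.
With modified divisor 58.2: modified quotas Red 2.973, Blue 3.024, Green 3.247, Gold 7.371.
Rounding up: Red 3, Blue 4, Green 4, Gold 8 (total 19).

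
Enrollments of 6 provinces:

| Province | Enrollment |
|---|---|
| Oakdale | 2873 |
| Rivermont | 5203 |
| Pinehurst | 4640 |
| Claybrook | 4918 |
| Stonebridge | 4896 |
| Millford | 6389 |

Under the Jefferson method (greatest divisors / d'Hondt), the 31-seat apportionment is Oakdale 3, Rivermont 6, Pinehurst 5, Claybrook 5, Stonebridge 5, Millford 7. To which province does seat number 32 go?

Claybrook

Priority for the next seat is population ÷ (current seats + 1).
Priorities: Oakdale 718.250, Rivermont 743.286, Pinehurst 773.333, Claybrook 819.667, Stonebridge 816.000, Millford 798.625.
Highest priority: Claybrook.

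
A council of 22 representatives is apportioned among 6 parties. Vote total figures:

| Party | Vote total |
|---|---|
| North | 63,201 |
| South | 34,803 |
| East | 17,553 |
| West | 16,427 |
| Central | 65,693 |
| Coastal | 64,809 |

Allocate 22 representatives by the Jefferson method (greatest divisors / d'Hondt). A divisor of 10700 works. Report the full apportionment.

With modified divisor 10700: modified quotas North 5.907, South 3.253, East 1.640, West 1.535, Central 6.140, Coastal 6.057.
Rounding down: North 5, South 3, East 1, West 1, Central 6, Coastal 6 (total 22).

North: 5; South: 3; East: 1; West: 1; Central: 6; Coastal: 6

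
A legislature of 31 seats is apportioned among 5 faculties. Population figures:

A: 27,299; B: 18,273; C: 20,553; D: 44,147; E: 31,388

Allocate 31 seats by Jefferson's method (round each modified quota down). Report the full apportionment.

Standard divisor 141660/31 ≈ 4569.677; standard quotas: A 5.974, B 3.999, C 4.498, D 9.661, E 6.869.
Rounding down gives 5, 3, 4, 9, 6 = 27 seats, so the divisor must be adjusted.
With modified divisor 4300: modified quotas A 6.349, B 4.250, C 4.780, D 10.267, E 7.300.
Rounding down: A 6, B 4, C 4, D 10, E 7 (total 31).

A 6, B 4, C 4, D 10, E 7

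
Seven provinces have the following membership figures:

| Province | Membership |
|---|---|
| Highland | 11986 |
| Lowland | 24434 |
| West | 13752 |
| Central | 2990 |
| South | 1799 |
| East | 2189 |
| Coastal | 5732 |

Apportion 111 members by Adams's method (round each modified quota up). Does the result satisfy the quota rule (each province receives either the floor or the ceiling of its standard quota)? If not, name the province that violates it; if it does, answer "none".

Lowland

Standard quotas: Highland 21.158, Lowland 43.131, West 24.275, Central 5.278, South 3.176, East 3.864, Coastal 10.118.
Adams allocation: Highland 21, Lowland 42, West 24, Central 6, South 4, East 4, Coastal 10.
Lowland has quota 43.131 (lower 43, upper 44) but receives 42 — outside the quota interval.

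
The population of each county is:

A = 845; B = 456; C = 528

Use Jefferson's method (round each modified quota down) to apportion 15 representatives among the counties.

Standard divisor 1829/15 ≈ 121.933; standard quotas: A 6.930, B 3.740, C 4.330.
Rounding down gives 6, 3, 4 = 13 seats, so the divisor must be adjusted.
With modified divisor 110: modified quotas A 7.682, B 4.145, C 4.800.
Rounding down: A 7, B 4, C 4 (total 15).

A 7, B 4, C 4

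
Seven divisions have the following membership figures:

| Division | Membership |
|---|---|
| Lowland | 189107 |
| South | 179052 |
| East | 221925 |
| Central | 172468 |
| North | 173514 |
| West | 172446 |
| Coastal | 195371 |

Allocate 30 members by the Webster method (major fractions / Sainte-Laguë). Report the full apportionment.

Standard divisor 1303883/30 ≈ 43462.767; standard quotas: Lowland 4.351, South 4.120, East 5.106, Central 3.968, North 3.992, West 3.968, Coastal 4.495.
Rounding to the nearest integer gives 4, 4, 5, 4, 4, 4, 4 = 29 seats, so the divisor must be adjusted.
With modified divisor 42700: modified quotas Lowland 4.429, South 4.193, East 5.197, Central 4.039, North 4.064, West 4.039, Coastal 4.575.
Rounding to the nearest integer: Lowland 4, South 4, East 5, Central 4, North 4, West 4, Coastal 5 (total 30).

Lowland 4, South 4, East 5, Central 4, North 4, West 4, Coastal 5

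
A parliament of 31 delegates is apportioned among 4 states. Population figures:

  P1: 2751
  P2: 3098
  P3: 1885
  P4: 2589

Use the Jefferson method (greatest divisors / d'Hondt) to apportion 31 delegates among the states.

P1: 8, P2: 9, P3: 6, P4: 8

Standard divisor 10323/31 ≈ 333; standard quotas: P1 8.261, P2 9.303, P3 5.661, P4 7.775.
Rounding down gives 8, 9, 5, 7 = 29 seats, so the divisor must be adjusted.
With modified divisor 312: modified quotas P1 8.817, P2 9.929, P3 6.042, P4 8.298.
Rounding down: P1 8, P2 9, P3 6, P4 8 (total 31).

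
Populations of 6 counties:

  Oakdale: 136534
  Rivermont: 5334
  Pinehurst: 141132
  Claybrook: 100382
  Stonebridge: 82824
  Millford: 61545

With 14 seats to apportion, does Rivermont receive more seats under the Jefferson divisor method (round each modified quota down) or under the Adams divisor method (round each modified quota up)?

Jefferson: Oakdale 4, Rivermont 0, Pinehurst 4, Claybrook 3, Stonebridge 2, Millford 1.
Adams: Oakdale 3, Rivermont 1, Pinehurst 3, Claybrook 3, Stonebridge 2, Millford 2.
Rivermont gets 0 under Jefferson and 1 under Adams.

Adams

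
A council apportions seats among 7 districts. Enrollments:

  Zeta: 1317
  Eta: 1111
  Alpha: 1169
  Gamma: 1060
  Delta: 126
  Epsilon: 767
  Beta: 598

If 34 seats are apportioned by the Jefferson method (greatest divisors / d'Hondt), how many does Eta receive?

Standard divisor 6148/34 ≈ 180.824; standard quotas: Zeta 7.283, Eta 6.144, Alpha 6.465, Gamma 5.862, Delta 0.697, Epsilon 4.242, Beta 3.307.
Rounding down gives 7, 6, 6, 5, 0, 4, 3 = 31 seats, so the divisor must be adjusted.
With modified divisor 160: modified quotas Zeta 8.231, Eta 6.944, Alpha 7.306, Gamma 6.625, Delta 0.787, Epsilon 4.794, Beta 3.737.
Rounding down: Zeta 8, Eta 6, Alpha 7, Gamma 6, Delta 0, Epsilon 4, Beta 3 (total 34).
Eta receives 6.

6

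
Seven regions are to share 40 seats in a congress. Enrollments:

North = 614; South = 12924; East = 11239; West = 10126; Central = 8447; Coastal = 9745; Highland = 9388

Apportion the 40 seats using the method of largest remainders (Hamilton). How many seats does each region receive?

North: 0, South: 8, East: 7, West: 7, Central: 6, Coastal: 6, Highland: 6

Standard divisor: 62483 ÷ 40 ≈ 1562.075.
Standard quotas: North 0.3931, South 8.2736, East 7.1949, West 6.4824, Central 5.4076, Coastal 6.2385, Highland 6.0100.
Lower quotas: North 0, South 8, East 7, West 6, Central 5, Coastal 6, Highland 6 (sum 38, leaving 2 seats).
Remainders in descending order: West 0.4824, Central 0.4076, North 0.3931, South 0.2736, Coastal 0.2385, East 0.1949, Highland 0.0100.
Largest remainders: West, Central receive the extra seats.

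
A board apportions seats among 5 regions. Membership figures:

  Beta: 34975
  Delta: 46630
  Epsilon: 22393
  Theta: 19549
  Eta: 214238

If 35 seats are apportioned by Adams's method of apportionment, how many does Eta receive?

Standard divisor 337785/35 ≈ 9651; standard quotas: Beta 3.624, Delta 4.832, Epsilon 2.320, Theta 2.026, Eta 22.199.
Rounding up gives 4, 5, 3, 3, 23 = 38 seats, so the divisor must be adjusted.
With modified divisor 10500: modified quotas Beta 3.331, Delta 4.441, Epsilon 2.133, Theta 1.862, Eta 20.404.
Rounding up: Beta 4, Delta 5, Epsilon 3, Theta 2, Eta 21 (total 35).
Eta receives 21.

21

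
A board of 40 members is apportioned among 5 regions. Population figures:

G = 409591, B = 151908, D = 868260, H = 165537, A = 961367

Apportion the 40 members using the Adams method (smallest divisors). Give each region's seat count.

Standard divisor 2556663/40 ≈ 63916.575; standard quotas: G 6.408, B 2.377, D 13.584, H 2.590, A 15.041.
Rounding up gives 7, 3, 14, 3, 16 = 43 seats, so the divisor must be adjusted.
With modified divisor 68500: modified quotas G 5.979, B 2.218, D 12.675, H 2.417, A 14.035.
Rounding up: G 6, B 3, D 13, H 3, A 15 (total 40).

G 6, B 3, D 13, H 3, A 15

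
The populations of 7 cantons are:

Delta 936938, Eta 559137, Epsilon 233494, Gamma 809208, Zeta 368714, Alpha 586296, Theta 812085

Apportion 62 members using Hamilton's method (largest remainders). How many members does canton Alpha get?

8

The standard divisor is 4305872/62 ≈ 69449.548.
Standard quotas: Delta 13.4909, Eta 8.0510, Epsilon 3.3621, Gamma 11.6517, Zeta 5.3091, Alpha 8.4420, Theta 11.6932.
Lower quotas: Delta 13, Eta 8, Epsilon 3, Gamma 11, Zeta 5, Alpha 8, Theta 11 (sum 59, leaving 3 seats).
Remainders in descending order: Theta 0.6932, Gamma 0.6517, Delta 0.4909, Alpha 0.4420, Epsilon 0.3621, Zeta 0.3091, Eta 0.0510.
The surplus seats go to Theta, Gamma, Delta.
Alpha receives 8.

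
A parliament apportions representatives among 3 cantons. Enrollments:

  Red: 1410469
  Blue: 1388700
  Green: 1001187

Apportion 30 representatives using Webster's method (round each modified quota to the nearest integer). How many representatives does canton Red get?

Standard divisor 3800356/30 ≈ 126678.533; standard quotas: Red 11.134, Blue 10.962, Green 7.903.
Rounding to the nearest integer gives Red 11, Blue 11, Green 8 — total 30, matching the house size, so no adjustment is needed.
Red receives 11.

11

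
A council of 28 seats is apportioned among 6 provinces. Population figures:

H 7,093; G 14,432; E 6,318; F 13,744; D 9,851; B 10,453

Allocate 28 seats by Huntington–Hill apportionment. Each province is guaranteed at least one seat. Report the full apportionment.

With divisor 2215: modified quotas H 3.202, G 6.516, E 2.852, F 6.205, D 4.447, B 4.719.
Geometric-mean thresholds: H √(3·4)=3.464, G √(6·7)=6.481, E √(2·3)=2.449, F √(6·7)=6.481, D √(4·5)=4.472, B √(4·5)=4.472.
Each quota rounded against its threshold gives H 3, G 7, E 3, F 6, D 4, B 5 (total 28).

H: 3, G: 7, E: 3, F: 6, D: 4, B: 5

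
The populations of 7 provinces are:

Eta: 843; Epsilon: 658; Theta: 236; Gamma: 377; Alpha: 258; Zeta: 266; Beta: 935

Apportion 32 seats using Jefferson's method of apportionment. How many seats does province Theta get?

Standard divisor 3573/32 ≈ 111.656; standard quotas: Eta 7.550, Epsilon 5.893, Theta 2.114, Gamma 3.376, Alpha 2.311, Zeta 2.382, Beta 8.374.
Rounding down gives 7, 5, 2, 3, 2, 2, 8 = 29 seats, so the divisor must be adjusted.
With modified divisor 100: modified quotas Eta 8.430, Epsilon 6.580, Theta 2.360, Gamma 3.770, Alpha 2.580, Zeta 2.660, Beta 9.350.
Rounding down: Eta 8, Epsilon 6, Theta 2, Gamma 3, Alpha 2, Zeta 2, Beta 9 (total 32).
Theta receives 2.

2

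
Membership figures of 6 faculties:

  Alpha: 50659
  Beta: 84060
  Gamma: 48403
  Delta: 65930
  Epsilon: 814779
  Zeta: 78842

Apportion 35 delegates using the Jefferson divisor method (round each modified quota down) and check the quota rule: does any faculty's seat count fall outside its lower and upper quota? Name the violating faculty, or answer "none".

Standard quotas: Alpha 1.552, Beta 2.575, Gamma 1.483, Delta 2.019, Epsilon 24.957, Zeta 2.415.
Jefferson allocation: Alpha 1, Beta 2, Gamma 1, Delta 2, Epsilon 27, Zeta 2.
Epsilon has quota 24.957 (lower 24, upper 25) but receives 27 — outside the quota interval.

Epsilon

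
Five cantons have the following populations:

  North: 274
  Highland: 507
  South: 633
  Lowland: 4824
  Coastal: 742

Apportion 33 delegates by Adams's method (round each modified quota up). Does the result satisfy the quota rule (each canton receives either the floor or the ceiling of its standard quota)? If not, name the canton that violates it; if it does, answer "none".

Standard quotas: North 1.295, Highland 2.397, South 2.993, Lowland 22.807, Coastal 3.508.
Adams allocation: North 2, Highland 3, South 3, Lowland 21, Coastal 4.
Lowland has quota 22.807 (lower 22, upper 23) but receives 21 — outside the quota interval.

Lowland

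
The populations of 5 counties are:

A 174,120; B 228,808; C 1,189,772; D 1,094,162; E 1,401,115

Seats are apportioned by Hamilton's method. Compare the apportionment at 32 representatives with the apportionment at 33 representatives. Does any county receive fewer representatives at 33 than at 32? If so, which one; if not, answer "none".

none

At 32 seats: A 1, B 2, C 9, D 9, E 11.
At 33 seats: A 1, B 2, C 10, D 9, E 11.
No county's allocation decreased.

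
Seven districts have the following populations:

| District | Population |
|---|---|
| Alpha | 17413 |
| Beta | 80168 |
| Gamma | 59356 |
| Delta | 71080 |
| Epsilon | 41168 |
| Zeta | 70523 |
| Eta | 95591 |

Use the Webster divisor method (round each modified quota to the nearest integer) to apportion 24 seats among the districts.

Standard divisor 435299/24 ≈ 18137.458; standard quotas: Alpha 0.960, Beta 4.420, Gamma 3.273, Delta 3.919, Epsilon 2.270, Zeta 3.888, Eta 5.270.
Rounding to the nearest integer gives 1, 4, 3, 4, 2, 4, 5 = 23 seats, so the divisor must be adjusted.
With modified divisor 17600: modified quotas Alpha 0.989, Beta 4.555, Gamma 3.373, Delta 4.039, Epsilon 2.339, Zeta 4.007, Eta 5.431.
Rounding to the nearest integer: Alpha 1, Beta 5, Gamma 3, Delta 4, Epsilon 2, Zeta 4, Eta 5 (total 24).

Alpha 1, Beta 5, Gamma 3, Delta 4, Epsilon 2, Zeta 4, Eta 5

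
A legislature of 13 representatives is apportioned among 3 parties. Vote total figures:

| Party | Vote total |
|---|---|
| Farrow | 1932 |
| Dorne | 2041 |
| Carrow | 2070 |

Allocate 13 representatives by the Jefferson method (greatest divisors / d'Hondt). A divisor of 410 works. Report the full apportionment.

Farrow: 4, Dorne: 4, Carrow: 5

With modified divisor 410: modified quotas Farrow 4.712, Dorne 4.978, Carrow 5.049.
Rounding down: Farrow 4, Dorne 4, Carrow 5 (total 13).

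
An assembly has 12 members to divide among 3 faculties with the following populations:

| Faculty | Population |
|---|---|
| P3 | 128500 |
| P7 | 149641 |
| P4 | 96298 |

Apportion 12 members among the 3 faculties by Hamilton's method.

Total 374439; standard divisor 374439/12 ≈ 31203.25.
Standard quotas: P3 4.1182, P7 4.7957, P4 3.0862.
Lower quotas: P3 4, P7 4, P4 3 (sum 11, leaving 1 seat).
Remainders in descending order: P7 0.7957, P3 0.1182, P4 0.0862.
Largest remainder: P7 receives the extra seat.

P3: 4, P7: 5, P4: 3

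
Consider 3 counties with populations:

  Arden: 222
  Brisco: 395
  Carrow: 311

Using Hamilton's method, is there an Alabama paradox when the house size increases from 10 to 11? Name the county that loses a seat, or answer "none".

At 10 seats: Arden 3, Brisco 4, Carrow 3.
At 11 seats: Arden 2, Brisco 5, Carrow 4.
Arden drops from 3 to 2.

Arden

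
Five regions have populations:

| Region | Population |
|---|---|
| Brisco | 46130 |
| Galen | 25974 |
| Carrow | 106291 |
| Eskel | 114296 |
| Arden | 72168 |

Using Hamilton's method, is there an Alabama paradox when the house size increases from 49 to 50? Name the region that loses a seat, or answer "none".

Galen

At 49 seats: Brisco 6, Galen 4, Carrow 14, Eskel 15, Arden 10.
At 50 seats: Brisco 6, Galen 3, Carrow 15, Eskel 16, Arden 10.
Galen drops from 4 to 3.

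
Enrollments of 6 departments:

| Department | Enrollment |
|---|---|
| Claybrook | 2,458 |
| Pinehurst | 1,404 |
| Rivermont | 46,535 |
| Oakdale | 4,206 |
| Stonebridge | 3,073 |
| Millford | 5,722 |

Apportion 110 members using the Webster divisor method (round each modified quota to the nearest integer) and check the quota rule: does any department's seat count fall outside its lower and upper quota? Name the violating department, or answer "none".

Rivermont

Standard quotas: Claybrook 4.265, Pinehurst 2.436, Rivermont 80.742, Oakdale 7.298, Stonebridge 5.332, Millford 9.928.
Webster allocation: Claybrook 4, Pinehurst 2, Rivermont 82, Oakdale 7, Stonebridge 5, Millford 10.
Rivermont has quota 80.742 (lower 80, upper 81) but receives 82 — outside the quota interval.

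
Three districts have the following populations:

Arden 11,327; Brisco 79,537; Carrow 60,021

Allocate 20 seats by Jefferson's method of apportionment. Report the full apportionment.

Arden: 1; Brisco: 11; Carrow: 8

Standard divisor 150885/20 ≈ 7544.25; standard quotas: Arden 1.501, Brisco 10.543, Carrow 7.956.
Rounding down gives 1, 10, 7 = 18 seats, so the divisor must be adjusted.
With modified divisor 6900: modified quotas Arden 1.642, Brisco 11.527, Carrow 8.699.
Rounding down: Arden 1, Brisco 11, Carrow 8 (total 20).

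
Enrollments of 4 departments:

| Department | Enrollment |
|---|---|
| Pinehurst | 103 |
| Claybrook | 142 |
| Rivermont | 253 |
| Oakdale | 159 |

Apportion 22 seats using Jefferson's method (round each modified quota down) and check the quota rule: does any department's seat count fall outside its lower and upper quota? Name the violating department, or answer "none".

none

Standard quotas: Pinehurst 3.449, Claybrook 4.755, Rivermont 8.472, Oakdale 5.324.
Jefferson allocation: Pinehurst 3, Claybrook 5, Rivermont 9, Oakdale 5.
Every allocation lies between the lower and upper quota.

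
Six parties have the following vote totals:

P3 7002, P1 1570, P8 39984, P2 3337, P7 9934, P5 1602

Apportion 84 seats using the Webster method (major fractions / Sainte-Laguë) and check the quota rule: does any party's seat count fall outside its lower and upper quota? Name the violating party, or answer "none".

Standard quotas: P3 9.273, P1 2.079, P8 52.951, P2 4.419, P7 13.156, P5 2.122.
Webster allocation: P3 9, P1 2, P8 54, P2 4, P7 13, P5 2.
P8 has quota 52.951 (lower 52, upper 53) but receives 54 — outside the quota interval.

P8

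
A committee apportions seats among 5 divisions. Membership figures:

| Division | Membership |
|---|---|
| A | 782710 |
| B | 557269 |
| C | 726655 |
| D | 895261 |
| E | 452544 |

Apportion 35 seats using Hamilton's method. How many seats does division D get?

The standard divisor is 3414439/35 ≈ 97555.4.
Standard quotas: A 8.0232, B 5.7123, C 7.4486, D 9.1769, E 4.6388.
Lower quotas: A 8, B 5, C 7, D 9, E 4 (sum 33, leaving 2 seats).
Remainders in descending order: B 0.7123, E 0.6388, C 0.4486, D 0.1769, A 0.0232.
Largest remainders: B, E receive the extra seats.
D receives 9.

9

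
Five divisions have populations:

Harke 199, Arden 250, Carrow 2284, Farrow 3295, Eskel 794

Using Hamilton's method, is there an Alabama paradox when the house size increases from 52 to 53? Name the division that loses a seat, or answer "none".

Harke

At 52 seats: Harke 2, Arden 2, Carrow 17, Farrow 25, Eskel 6.
At 53 seats: Harke 1, Arden 2, Carrow 18, Farrow 26, Eskel 6.
Harke drops from 2 to 1.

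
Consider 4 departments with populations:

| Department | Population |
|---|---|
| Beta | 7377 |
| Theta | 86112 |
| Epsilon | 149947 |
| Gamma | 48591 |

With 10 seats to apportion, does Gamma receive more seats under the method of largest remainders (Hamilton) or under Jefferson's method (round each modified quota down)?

Hamilton: Beta 0, Theta 3, Epsilon 5, Gamma 2.
Jefferson: Beta 0, Theta 3, Epsilon 6, Gamma 1.
Gamma gets 2 under Hamilton and 1 under Jefferson.

Hamilton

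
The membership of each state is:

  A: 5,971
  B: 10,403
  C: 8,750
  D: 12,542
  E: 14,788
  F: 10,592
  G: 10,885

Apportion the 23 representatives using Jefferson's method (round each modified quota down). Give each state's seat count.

A 2, B 3, C 3, D 4, E 5, F 3, G 3

Standard divisor 73931/23 ≈ 3214.391; standard quotas: A 1.858, B 3.236, C 2.722, D 3.902, E 4.601, F 3.295, G 3.386.
Rounding down gives 1, 3, 2, 3, 4, 3, 3 = 19 seats, so the divisor must be adjusted.
With modified divisor 2800: modified quotas A 2.132, B 3.715, C 3.125, D 4.479, E 5.281, F 3.783, G 3.888.
Rounding down: A 2, B 3, C 3, D 4, E 5, F 3, G 3 (total 23).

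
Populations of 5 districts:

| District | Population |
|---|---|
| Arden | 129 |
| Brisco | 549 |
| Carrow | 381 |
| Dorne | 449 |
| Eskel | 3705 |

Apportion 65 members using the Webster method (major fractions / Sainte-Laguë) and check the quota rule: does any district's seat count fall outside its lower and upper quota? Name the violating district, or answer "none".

Standard quotas: Arden 1.608, Brisco 6.845, Carrow 4.751, Dorne 5.599, Eskel 46.197.
Webster allocation: Arden 2, Brisco 7, Carrow 5, Dorne 6, Eskel 45.
Eskel has quota 46.197 (lower 46, upper 47) but receives 45 — outside the quota interval.

Eskel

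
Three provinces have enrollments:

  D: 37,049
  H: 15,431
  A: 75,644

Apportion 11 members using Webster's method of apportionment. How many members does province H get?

Standard divisor 128124/11 ≈ 11647.636; standard quotas: D 3.181, H 1.325, A 6.494.
Rounding to the nearest integer gives 3, 1, 6 = 10 seats, so the divisor must be adjusted.
With modified divisor 11100: modified quotas D 3.338, H 1.390, A 6.815.
Rounding to the nearest integer: D 3, H 1, A 7 (total 11).
H receives 1.

1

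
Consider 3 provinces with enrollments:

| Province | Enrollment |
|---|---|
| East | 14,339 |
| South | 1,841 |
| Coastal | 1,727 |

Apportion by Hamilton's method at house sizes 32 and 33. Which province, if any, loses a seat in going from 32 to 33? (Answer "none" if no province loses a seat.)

none

At 32 seats: East 26, South 3, Coastal 3.
At 33 seats: East 27, South 3, Coastal 3.
No province's allocation decreased.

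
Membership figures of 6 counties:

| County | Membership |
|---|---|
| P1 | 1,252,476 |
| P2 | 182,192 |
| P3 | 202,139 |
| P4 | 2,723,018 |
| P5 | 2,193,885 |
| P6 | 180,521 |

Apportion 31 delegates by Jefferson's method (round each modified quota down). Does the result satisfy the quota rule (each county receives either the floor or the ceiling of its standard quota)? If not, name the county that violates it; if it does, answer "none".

none

Standard quotas: P1 5.766, P2 0.839, P3 0.931, P4 12.535, P5 10.099, P6 0.831.
Jefferson allocation: P1 6, P2 0, P3 1, P4 13, P5 11, P6 0.
Every allocation lies between the lower and upper quota.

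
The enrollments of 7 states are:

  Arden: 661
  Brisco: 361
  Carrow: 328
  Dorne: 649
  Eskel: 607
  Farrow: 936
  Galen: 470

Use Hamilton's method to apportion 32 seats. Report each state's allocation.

Total 4012; standard divisor 4012/32 ≈ 125.375.
Standard quotas: Arden 5.272, Brisco 2.879, Carrow 2.616, Dorne 5.176, Eskel 4.841, Farrow 7.466, Galen 3.749.
Lower quotas: Arden 5, Brisco 2, Carrow 2, Dorne 5, Eskel 4, Farrow 7, Galen 3 (sum 28, leaving 4 seats).
Remainders in descending order: Brisco 0.879, Eskel 0.841, Galen 0.749, Carrow 0.616, Farrow 0.466, Arden 0.272, Dorne 0.176.
Largest remainders: Brisco, Eskel, Galen, Carrow receive the extra seats.

Arden: 5, Brisco: 3, Carrow: 3, Dorne: 5, Eskel: 5, Farrow: 7, Galen: 4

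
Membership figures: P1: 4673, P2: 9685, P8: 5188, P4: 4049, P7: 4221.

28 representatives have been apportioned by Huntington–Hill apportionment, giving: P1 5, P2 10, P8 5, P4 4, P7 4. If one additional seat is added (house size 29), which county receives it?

P8

Priority for the next seat is population ÷ (√(s·(s+1))).
Priorities: P1 853.169, P2 923.429, P8 947.195, P4 905.384, P7 943.844.
Highest priority: P8.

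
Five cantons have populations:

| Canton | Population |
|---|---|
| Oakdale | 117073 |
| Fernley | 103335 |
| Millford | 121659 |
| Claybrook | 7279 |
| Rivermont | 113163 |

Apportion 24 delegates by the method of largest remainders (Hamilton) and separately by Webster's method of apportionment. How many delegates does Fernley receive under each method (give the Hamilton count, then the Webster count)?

Hamilton: Oakdale 6, Fernley 5, Millford 6, Claybrook 1, Rivermont 6.
Webster: Oakdale 6, Fernley 6, Millford 6, Claybrook 0, Rivermont 6.
Fernley gets 5 under Hamilton and 6 under Webster.

5 and 6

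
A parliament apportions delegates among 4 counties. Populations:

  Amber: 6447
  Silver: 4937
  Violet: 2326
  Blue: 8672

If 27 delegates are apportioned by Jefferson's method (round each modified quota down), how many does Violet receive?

2

Standard divisor 22382/27 ≈ 828.963; standard quotas: Amber 7.777, Silver 5.956, Violet 2.806, Blue 10.461.
Rounding down gives 7, 5, 2, 10 = 24 seats, so the divisor must be adjusted.
With modified divisor 782: modified quotas Amber 8.244, Silver 6.313, Violet 2.974, Blue 11.090.
Rounding down: Amber 8, Silver 6, Violet 2, Blue 11 (total 27).
Violet receives 2.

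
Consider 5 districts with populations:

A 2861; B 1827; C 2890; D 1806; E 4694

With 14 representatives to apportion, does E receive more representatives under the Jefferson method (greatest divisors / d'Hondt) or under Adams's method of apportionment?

Jefferson: A 3, B 2, C 3, D 1, E 5.
Adams: A 3, B 2, C 3, D 2, E 4.
E gets 5 under Jefferson and 4 under Adams.

Jefferson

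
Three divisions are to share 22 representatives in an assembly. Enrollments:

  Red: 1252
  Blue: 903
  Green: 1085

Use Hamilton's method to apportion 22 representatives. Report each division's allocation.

Total 3240; standard divisor 3240/22 ≈ 147.273.
Standard quotas: Red 8.501, Blue 6.131, Green 7.367.
Lower quotas: Red 8, Blue 6, Green 7 (sum 21, leaving 1 seat).
Remainders in descending order: Red 0.501, Green 0.367, Blue 0.131.
Largest remainder: Red receives the extra seat.

Red 9; Blue 6; Green 7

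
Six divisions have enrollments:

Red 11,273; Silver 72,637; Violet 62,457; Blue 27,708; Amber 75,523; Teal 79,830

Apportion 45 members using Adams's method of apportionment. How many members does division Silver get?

Standard divisor 329428/45 ≈ 7320.622; standard quotas: Red 1.540, Silver 9.922, Violet 8.532, Blue 3.785, Amber 10.316, Teal 10.905.
Rounding up gives 2, 10, 9, 4, 11, 11 = 47 seats, so the divisor must be adjusted.
With modified divisor 7900: modified quotas Red 1.427, Silver 9.195, Violet 7.906, Blue 3.507, Amber 9.560, Teal 10.105.
Rounding up: Red 2, Silver 10, Violet 8, Blue 4, Amber 10, Teal 11 (total 45).
Silver receives 10.

10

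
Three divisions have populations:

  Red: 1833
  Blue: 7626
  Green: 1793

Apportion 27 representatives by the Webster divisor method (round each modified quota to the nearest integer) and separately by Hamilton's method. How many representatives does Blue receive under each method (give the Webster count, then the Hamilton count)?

Webster: Red 4, Blue 19, Green 4.
Hamilton: Red 5, Blue 18, Green 4.
Blue gets 19 under Webster and 18 under Hamilton.

19 and 18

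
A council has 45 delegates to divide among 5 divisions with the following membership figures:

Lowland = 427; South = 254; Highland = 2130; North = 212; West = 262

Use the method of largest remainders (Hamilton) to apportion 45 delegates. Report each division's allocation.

Lowland=6, South=3, Highland=29, North=3, West=4

Total 3285; standard divisor 3285/45 = 73.
Standard quotas: Lowland 5.849, South 3.479, Highland 29.178, North 2.904, West 3.589.
Lower quotas: Lowland 5, South 3, Highland 29, North 2, West 3 (sum 42, leaving 3 seats).
Remainders in descending order: North 0.904, Lowland 0.849, West 0.589, South 0.479, Highland 0.178.
Largest remainders: North, Lowland, West receive the extra seats.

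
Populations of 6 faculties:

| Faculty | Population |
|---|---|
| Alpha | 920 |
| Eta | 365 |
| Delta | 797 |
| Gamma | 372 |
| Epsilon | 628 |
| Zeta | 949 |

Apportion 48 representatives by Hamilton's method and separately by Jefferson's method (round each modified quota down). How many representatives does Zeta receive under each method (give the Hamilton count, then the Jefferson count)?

11 and 12

Hamilton: Alpha 11, Eta 4, Delta 10, Gamma 4, Epsilon 8, Zeta 11.
Jefferson: Alpha 11, Eta 4, Delta 10, Gamma 4, Epsilon 7, Zeta 12.
Zeta gets 11 under Hamilton and 12 under Jefferson.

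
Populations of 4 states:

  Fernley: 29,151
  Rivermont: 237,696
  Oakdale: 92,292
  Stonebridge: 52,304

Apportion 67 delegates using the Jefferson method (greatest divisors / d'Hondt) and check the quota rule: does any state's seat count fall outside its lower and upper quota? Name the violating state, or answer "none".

Standard quotas: Fernley 4.747, Rivermont 38.707, Oakdale 15.029, Stonebridge 8.517.
Jefferson allocation: Fernley 4, Rivermont 40, Oakdale 15, Stonebridge 8.
Rivermont has quota 38.707 (lower 38, upper 39) but receives 40 — outside the quota interval.

Rivermont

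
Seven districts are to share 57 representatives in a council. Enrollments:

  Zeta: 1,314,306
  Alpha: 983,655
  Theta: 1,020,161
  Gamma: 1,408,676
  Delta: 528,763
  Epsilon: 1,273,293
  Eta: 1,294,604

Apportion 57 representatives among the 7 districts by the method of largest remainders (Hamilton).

Zeta=10, Alpha=7, Theta=8, Gamma=10, Delta=4, Epsilon=9, Eta=9

Total 7823458; standard divisor 7823458/57 ≈ 137253.649.
Standard quotas: Zeta 9.5757, Alpha 7.1667, Theta 7.4327, Gamma 10.2633, Delta 3.8525, Epsilon 9.2769, Eta 9.4322.
Lower quotas: Zeta 9, Alpha 7, Theta 7, Gamma 10, Delta 3, Epsilon 9, Eta 9 (sum 54, leaving 3 seats).
Remainders in descending order: Delta 0.8525, Zeta 0.5757, Theta 0.4327, Eta 0.4322, Epsilon 0.2769, Gamma 0.2633, Alpha 0.1667.
The surplus seats go to Delta, Zeta, Theta.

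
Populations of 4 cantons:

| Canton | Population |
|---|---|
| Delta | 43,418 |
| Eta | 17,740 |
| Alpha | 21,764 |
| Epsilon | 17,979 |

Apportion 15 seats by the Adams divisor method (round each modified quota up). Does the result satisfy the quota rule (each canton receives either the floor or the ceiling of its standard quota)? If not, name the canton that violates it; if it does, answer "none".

none

Standard quotas: Delta 6.455, Eta 2.637, Alpha 3.235, Epsilon 2.673.
Adams allocation: Delta 6, Eta 3, Alpha 3, Epsilon 3.
Every allocation lies between the lower and upper quota.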